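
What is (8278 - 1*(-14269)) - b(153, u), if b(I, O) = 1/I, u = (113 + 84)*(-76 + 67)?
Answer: 3449690/153 ≈ 22547.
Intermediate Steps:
u = -1773 (u = 197*(-9) = -1773)
(8278 - 1*(-14269)) - b(153, u) = (8278 - 1*(-14269)) - 1/153 = (8278 + 14269) - 1*1/153 = 22547 - 1/153 = 3449690/153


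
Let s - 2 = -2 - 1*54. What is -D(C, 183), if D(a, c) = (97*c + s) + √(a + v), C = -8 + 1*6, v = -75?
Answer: -17697 - I*√77 ≈ -17697.0 - 8.775*I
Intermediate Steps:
C = -2 (C = -8 + 6 = -2)
s = -54 (s = 2 + (-2 - 1*54) = 2 + (-2 - 54) = 2 - 56 = -54)
D(a, c) = -54 + √(-75 + a) + 97*c (D(a, c) = (97*c - 54) + √(a - 75) = (-54 + 97*c) + √(-75 + a) = -54 + √(-75 + a) + 97*c)
-D(C, 183) = -(-54 + √(-75 - 2) + 97*183) = -(-54 + √(-77) + 17751) = -(-54 + I*√77 + 17751) = -(17697 + I*√77) = -17697 - I*√77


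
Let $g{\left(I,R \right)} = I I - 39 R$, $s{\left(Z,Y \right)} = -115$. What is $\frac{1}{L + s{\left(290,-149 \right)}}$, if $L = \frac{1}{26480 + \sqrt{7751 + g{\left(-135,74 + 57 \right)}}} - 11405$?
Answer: $- \frac{8077472993680}{93052488582144001} + \frac{\sqrt{20867}}{93052488582144001} \approx -8.6806 \cdot 10^{-5}$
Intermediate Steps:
$g{\left(I,R \right)} = I^{2} - 39 R$
$L = -11405 + \frac{1}{26480 + \sqrt{20867}}$ ($L = \frac{1}{26480 + \sqrt{7751 + \left(\left(-135\right)^{2} - 39 \left(74 + 57\right)\right)}} - 11405 = \frac{1}{26480 + \sqrt{7751 + \left(18225 - 5109\right)}} - 11405 = \frac{1}{26480 + \sqrt{7751 + 13116}} - 11405 = \frac{1}{26480 + \sqrt{20867}} - 11405 = -11405 + \frac{1}{26480 + \sqrt{20867}} \approx -11405.0$)
$\frac{1}{L + s{\left(290,-149 \right)}} = \frac{1}{\left(- \frac{7996838497385}{701169533} - \frac{\sqrt{20867}}{701169533}\right) - 115} = \frac{1}{- \frac{8077472993680}{701169533} - \frac{\sqrt{20867}}{701169533}}$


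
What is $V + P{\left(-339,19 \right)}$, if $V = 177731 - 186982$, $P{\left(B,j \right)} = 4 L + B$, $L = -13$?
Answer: $-9642$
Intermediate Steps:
$P{\left(B,j \right)} = -52 + B$ ($P{\left(B,j \right)} = 4 \left(-13\right) + B = -52 + B$)
$V = -9251$
$V + P{\left(-339,19 \right)} = -9251 - 391 = -9642$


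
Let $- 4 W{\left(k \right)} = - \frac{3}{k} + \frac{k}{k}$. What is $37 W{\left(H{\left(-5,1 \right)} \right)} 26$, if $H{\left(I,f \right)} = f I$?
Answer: $- \frac{1924}{5} \approx -384.8$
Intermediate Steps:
$H{\left(I,f \right)} = I f$
$W{\left(k \right)} = - \frac{1}{4} + \frac{3}{4 k}$ ($W{\left(k \right)} = - \frac{- \frac{3}{k} + \frac{k}{k}}{4} = - \frac{- \frac{3}{k} + 1}{4} = - \frac{1 - \frac{3}{k}}{4} = - \frac{1}{4} + \frac{3}{4 k}$)
$37 W{\left(H{\left(-5,1 \right)} \right)} 26 = 37 \frac{3 - \left(-5\right) 1}{4 \left(\left(-5\right) 1\right)} 26 = 37 \frac{3 - -5}{4 \left(-5\right)} 26 = 37 \cdot \frac{1}{4} \left(- \frac{1}{5}\right) \left(3 + 5\right) 26 = 37 \cdot \frac{1}{4} \left(- \frac{1}{5}\right) 8 \cdot 26 = 37 \left(- \frac{2}{5}\right) 26 = \left(- \frac{74}{5}\right) 26 = - \frac{1924}{5}$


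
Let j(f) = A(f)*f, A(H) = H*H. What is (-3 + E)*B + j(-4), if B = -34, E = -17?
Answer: 616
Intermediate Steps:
A(H) = H**2
j(f) = f**3 (j(f) = f**2*f = f**3)
(-3 + E)*B + j(-4) = (-3 - 17)*(-34) + (-4)**3 = -20*(-34) - 64 = 680 - 64 = 616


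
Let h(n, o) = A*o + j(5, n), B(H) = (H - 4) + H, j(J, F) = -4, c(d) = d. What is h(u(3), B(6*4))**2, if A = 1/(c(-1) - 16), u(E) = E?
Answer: 12544/289 ≈ 43.405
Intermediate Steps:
B(H) = -4 + 2*H (B(H) = (-4 + H) + H = -4 + 2*H)
A = -1/17 (A = 1/(-1 - 16) = 1/(-17) = -1/17 ≈ -0.058824)
h(n, o) = -4 - o/17 (h(n, o) = -o/17 - 4 = -4 - o/17)
h(u(3), B(6*4))**2 = (-4 - (-4 + 2*(6*4))/17)**2 = (-4 - (-4 + 2*24)/17)**2 = (-4 - (-4 + 48)/17)**2 = (-4 - 1/17*44)**2 = (-4 - 44/17)**2 = (-112/17)**2 = 12544/289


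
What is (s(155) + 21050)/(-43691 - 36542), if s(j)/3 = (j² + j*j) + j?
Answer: -165665/80233 ≈ -2.0648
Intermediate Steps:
s(j) = 3*j + 6*j² (s(j) = 3*((j² + j*j) + j) = 3*((j² + j²) + j) = 3*(2*j² + j) = 3*(j + 2*j²) = 3*j + 6*j²)
(s(155) + 21050)/(-43691 - 36542) = (3*155*(1 + 2*155) + 21050)/(-43691 - 36542) = (3*155*(1 + 310) + 21050)/(-80233) = (3*155*311 + 21050)*(-1/80233) = (144615 + 21050)*(-1/80233) = 165665*(-1/80233) = -165665/80233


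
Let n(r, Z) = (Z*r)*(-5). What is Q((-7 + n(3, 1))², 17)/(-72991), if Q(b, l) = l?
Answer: -17/72991 ≈ -0.00023291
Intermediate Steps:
n(r, Z) = -5*Z*r
Q((-7 + n(3, 1))², 17)/(-72991) = 17/(-72991) = 17*(-1/72991) = -17/72991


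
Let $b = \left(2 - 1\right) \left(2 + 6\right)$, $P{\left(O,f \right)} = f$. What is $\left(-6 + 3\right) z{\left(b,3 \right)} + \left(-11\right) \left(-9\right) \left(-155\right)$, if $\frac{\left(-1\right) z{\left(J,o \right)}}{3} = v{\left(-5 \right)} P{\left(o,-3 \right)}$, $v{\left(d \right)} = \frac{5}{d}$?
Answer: $-15318$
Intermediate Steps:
$b = 8$ ($b = 1 \cdot 8 = 8$)
$z{\left(J,o \right)} = -9$ ($z{\left(J,o \right)} = - 3 \frac{5}{-5} \left(-3\right) = - 3 \cdot 5 \left(- \frac{1}{5}\right) \left(-3\right) = - 3 \left(\left(-1\right) \left(-3\right)\right) = \left(-3\right) 3 = -9$)
$\left(-6 + 3\right) z{\left(b,3 \right)} + \left(-11\right) \left(-9\right) \left(-155\right) = \left(-6 + 3\right) \left(-9\right) + \left(-11\right) \left(-9\right) \left(-155\right) = \left(-3\right) \left(-9\right) + 99 \left(-155\right) = 27 - 15345 = -15318$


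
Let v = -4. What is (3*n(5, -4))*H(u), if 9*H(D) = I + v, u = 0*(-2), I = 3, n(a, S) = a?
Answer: -5/3 ≈ -1.6667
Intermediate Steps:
u = 0
H(D) = -⅑ (H(D) = (3 - 4)/9 = (⅑)*(-1) = -⅑)
(3*n(5, -4))*H(u) = (3*5)*(-⅑) = 15*(-⅑) = -5/3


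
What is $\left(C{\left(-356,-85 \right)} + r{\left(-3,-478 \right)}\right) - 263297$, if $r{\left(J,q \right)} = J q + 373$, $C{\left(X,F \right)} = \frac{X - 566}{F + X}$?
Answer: $- \frac{115316168}{441} \approx -2.6149 \cdot 10^{5}$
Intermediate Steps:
$C{\left(X,F \right)} = \frac{-566 + X}{F + X}$
$r{\left(J,q \right)} = 373 + J q$
$\left(C{\left(-356,-85 \right)} + r{\left(-3,-478 \right)}\right) - 263297 = \left(\frac{-566 - 356}{-85 - 356} + \left(373 - -1434\right)\right) - 263297 = \left(\frac{1}{-441} \left(-922\right) + \left(373 + 1434\right)\right) - 263297 = \left(\left(- \frac{1}{441}\right) \left(-922\right) + 1807\right) - 263297 = \left(\frac{922}{441} + 1807\right) - 263297 = \frac{797809}{441} - 263297 = - \frac{115316168}{441}$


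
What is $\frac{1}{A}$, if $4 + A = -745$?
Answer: $- \frac{1}{749} \approx -0.0013351$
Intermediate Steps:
$A = -749$ ($A = -4 - 745 = -749$)
$\frac{1}{A} = \frac{1}{-749} = - \frac{1}{749}$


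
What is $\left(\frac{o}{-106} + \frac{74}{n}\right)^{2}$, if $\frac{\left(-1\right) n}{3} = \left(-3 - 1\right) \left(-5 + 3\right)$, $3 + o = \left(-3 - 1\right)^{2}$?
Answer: $\frac{4157521}{404496} \approx 10.278$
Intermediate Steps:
$o = 13$ ($o = -3 + \left(-3 - 1\right)^{2} = -3 + \left(-4\right)^{2} = -3 + 16 = 13$)
$n = -24$ ($n = - 3 \left(-3 - 1\right) \left(-5 + 3\right) = - 3 \left(\left(-4\right) \left(-2\right)\right) = \left(-3\right) 8 = -24$)
$\left(\frac{o}{-106} + \frac{74}{n}\right)^{2} = \left(\frac{13}{-106} + \frac{74}{-24}\right)^{2} = \left(13 \left(- \frac{1}{106}\right) + 74 \left(- \frac{1}{24}\right)\right)^{2} = \left(- \frac{13}{106} - \frac{37}{12}\right)^{2} = \left(- \frac{2039}{636}\right)^{2} = \frac{4157521}{404496}$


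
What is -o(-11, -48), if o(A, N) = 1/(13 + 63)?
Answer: -1/76 ≈ -0.013158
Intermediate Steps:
o(A, N) = 1/76
-o(-11, -48) = -1*1/76 = -1/76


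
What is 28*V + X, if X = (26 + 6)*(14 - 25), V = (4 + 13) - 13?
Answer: -240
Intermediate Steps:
V = 4 (V = 17 - 13 = 4)
X = -352 (X = 32*(-11) = -352)
28*V + X = 28*4 - 352 = 112 - 352 = -240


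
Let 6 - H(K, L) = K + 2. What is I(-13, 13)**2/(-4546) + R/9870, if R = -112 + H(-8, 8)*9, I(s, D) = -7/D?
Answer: -1778363/3791432190 ≈ -0.00046905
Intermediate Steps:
H(K, L) = 4 - K (H(K, L) = 6 - (K + 2) = 6 - (2 + K) = 6 + (-2 - K) = 4 - K)
R = -4 (R = -112 + (4 - 1*(-8))*9 = -112 + (4 + 8)*9 = -112 + 12*9 = -112 + 108 = -4)
I(-13, 13)**2/(-4546) + R/9870 = (-7/13)**2/(-4546) - 4/9870 = (-7*1/13)**2*(-1/4546) - 4*1/9870 = (-7/13)**2*(-1/4546) - 2/4935 = (49/169)*(-1/4546) - 2/4935 = -49/768274 - 2/4935 = -1778363/3791432190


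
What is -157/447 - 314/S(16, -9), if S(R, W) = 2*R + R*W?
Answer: 61387/25032 ≈ 2.4523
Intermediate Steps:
-157/447 - 314/S(16, -9) = -157/447 - 314*1/(16*(2 - 9)) = -157*1/447 - 314/(16*(-7)) = -157/447 - 314/(-112) = -157/447 - 314*(-1/112) = -157/447 + 157/56 = 61387/25032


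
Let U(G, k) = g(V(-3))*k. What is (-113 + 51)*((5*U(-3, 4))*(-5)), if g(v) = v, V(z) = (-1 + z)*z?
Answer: 74400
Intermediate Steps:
V(z) = z*(-1 + z)
U(G, k) = 12*k (U(G, k) = (-3*(-1 - 3))*k = (-3*(-4))*k = 12*k)
(-113 + 51)*((5*U(-3, 4))*(-5)) = (-113 + 51)*((5*(12*4))*(-5)) = -62*5*48*(-5) = -14880*(-5) = -62*(-1200) = 74400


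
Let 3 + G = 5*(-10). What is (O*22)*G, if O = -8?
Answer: 9328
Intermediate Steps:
G = -53 (G = -3 + 5*(-10) = -3 - 50 = -53)
(O*22)*G = -8*22*(-53) = -176*(-53) = 9328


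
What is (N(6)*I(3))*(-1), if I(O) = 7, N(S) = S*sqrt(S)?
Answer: -42*sqrt(6) ≈ -102.88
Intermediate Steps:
N(S) = S**(3/2)
(N(6)*I(3))*(-1) = (6**(3/2)*7)*(-1) = ((6*sqrt(6))*7)*(-1) = (42*sqrt(6))*(-1) = -42*sqrt(6)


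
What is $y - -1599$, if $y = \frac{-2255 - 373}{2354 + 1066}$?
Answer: $\frac{151832}{95} \approx 1598.2$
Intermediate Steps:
$y = - \frac{73}{95}$ ($y = - \frac{2628}{3420} = \left(-2628\right) \frac{1}{3420} = - \frac{73}{95} \approx -0.76842$)
$y - -1599 = - \frac{73}{95} - -1599 = - \frac{73}{95} + 1599 = \frac{151832}{95}$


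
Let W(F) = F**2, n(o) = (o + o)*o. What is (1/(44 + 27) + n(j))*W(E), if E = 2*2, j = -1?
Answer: 2288/71 ≈ 32.225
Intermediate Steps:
E = 4
n(o) = 2*o**2 (n(o) = (2*o)*o = 2*o**2)
(1/(44 + 27) + n(j))*W(E) = (1/(44 + 27) + 2*(-1)**2)*4**2 = (1/71 + 2*1)*16 = (1/71 + 2)*16 = (143/71)*16 = 2288/71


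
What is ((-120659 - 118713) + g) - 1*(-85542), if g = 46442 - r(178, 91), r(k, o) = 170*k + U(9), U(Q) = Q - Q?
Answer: -137648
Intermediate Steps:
U(Q) = 0
r(k, o) = 170*k (r(k, o) = 170*k + 0 = 170*k)
g = 16182 (g = 46442 - 170*178 = 46442 - 1*30260 = 46442 - 30260 = 16182)
((-120659 - 118713) + g) - 1*(-85542) = ((-120659 - 118713) + 16182) - 1*(-85542) = (-239372 + 16182) + 85542 = -223190 + 85542 = -137648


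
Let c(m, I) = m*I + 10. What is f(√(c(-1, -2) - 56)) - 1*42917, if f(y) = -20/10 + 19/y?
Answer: -42919 - 19*I*√11/22 ≈ -42919.0 - 2.8644*I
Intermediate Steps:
c(m, I) = 10 + I*m (c(m, I) = I*m + 10 = 10 + I*m)
f(y) = -2 + 19/y (f(y) = -20*⅒ + 19/y = -2 + 19/y)
f(√(c(-1, -2) - 56)) - 1*42917 = (-2 + 19/(√((10 - 2*(-1)) - 56))) - 1*42917 = (-2 + 19/(√((10 + 2) - 56))) - 42917 = (-2 + 19/(√(12 - 56))) - 42917 = (-2 + 19/(√(-44))) - 42917 = (-2 + 19/((2*I*√11))) - 42917 = (-2 + 19*(-I*√11/22)) - 42917 = (-2 - 19*I*√11/22) - 42917 = -42919 - 19*I*√11/22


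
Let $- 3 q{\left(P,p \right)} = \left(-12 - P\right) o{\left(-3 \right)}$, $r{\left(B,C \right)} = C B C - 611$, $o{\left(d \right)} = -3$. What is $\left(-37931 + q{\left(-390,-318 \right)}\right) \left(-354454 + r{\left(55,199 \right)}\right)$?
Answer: $-68458743470$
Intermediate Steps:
$r{\left(B,C \right)} = -611 + B C^{2}$ ($r{\left(B,C \right)} = B C C - 611 = B C^{2} - 611 = -611 + B C^{2}$)
$q{\left(P,p \right)} = -12 - P$ ($q{\left(P,p \right)} = - \frac{\left(-12 - P\right) \left(-3\right)}{3} = - \frac{36 + 3 P}{3} = -12 - P$)
$\left(-37931 + q{\left(-390,-318 \right)}\right) \left(-354454 + r{\left(55,199 \right)}\right) = \left(-37931 - -378\right) \left(-354454 - \left(611 - 55 \cdot 199^{2}\right)\right) = \left(-37931 + \left(-12 + 390\right)\right) \left(-354454 + \left(-611 + 55 \cdot 39601\right)\right) = \left(-37931 + 378\right) \left(-354454 + \left(-611 + 2178055\right)\right) = - 37553 \left(-354454 + 2177444\right) = \left(-37553\right) 1822990 = -68458743470$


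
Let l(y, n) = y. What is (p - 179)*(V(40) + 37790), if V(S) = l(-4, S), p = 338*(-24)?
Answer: -313283726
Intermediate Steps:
p = -8112
V(S) = -4
(p - 179)*(V(40) + 37790) = (-8112 - 179)*(-4 + 37790) = -8291*37786 = -313283726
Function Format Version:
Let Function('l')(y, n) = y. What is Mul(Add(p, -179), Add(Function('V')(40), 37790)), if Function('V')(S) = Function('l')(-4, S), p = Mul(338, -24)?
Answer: -313283726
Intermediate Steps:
p = -8112
Function('V')(S) = -4
Mul(Add(p, -179), Add(Function('V')(40), 37790)) = Mul(Add(-8112, -179), Add(-4, 37790)) = Mul(-8291, 37786) = -313283726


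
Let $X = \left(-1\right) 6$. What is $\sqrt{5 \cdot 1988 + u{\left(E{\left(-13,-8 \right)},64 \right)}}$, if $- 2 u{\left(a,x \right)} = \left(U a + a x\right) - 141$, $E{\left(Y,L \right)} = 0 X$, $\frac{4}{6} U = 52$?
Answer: $\frac{\sqrt{40042}}{2} \approx 100.05$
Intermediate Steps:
$U = 78$ ($U = \frac{3}{2} \cdot 52 = 78$)
$X = -6$
$E{\left(Y,L \right)} = 0$ ($E{\left(Y,L \right)} = 0 \left(-6\right) = 0$)
$u{\left(a,x \right)} = \frac{141}{2} - 39 a - \frac{a x}{2}$ ($u{\left(a,x \right)} = - \frac{\left(78 a + a x\right) - 141}{2} = - \frac{-141 + 78 a + a x}{2} = \frac{141}{2} - 39 a - \frac{a x}{2}$)
$\sqrt{5 \cdot 1988 + u{\left(E{\left(-13,-8 \right)},64 \right)}} = \sqrt{5 \cdot 1988 - \left(- \frac{141}{2} + 0 \cdot 64\right)} = \sqrt{9940 + \left(\frac{141}{2} + 0 + 0\right)} = \sqrt{9940 + \frac{141}{2}} = \sqrt{\frac{20021}{2}} = \frac{\sqrt{40042}}{2}$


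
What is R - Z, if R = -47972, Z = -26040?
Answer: -21932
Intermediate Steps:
R - Z = -47972 - 1*(-26040) = -47972 + 26040 = -21932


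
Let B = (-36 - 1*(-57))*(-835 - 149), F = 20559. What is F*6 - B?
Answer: 144018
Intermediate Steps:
B = -20664 (B = (-36 + 57)*(-984) = 21*(-984) = -20664)
F*6 - B = 20559*6 - 1*(-20664) = 123354 + 20664 = 144018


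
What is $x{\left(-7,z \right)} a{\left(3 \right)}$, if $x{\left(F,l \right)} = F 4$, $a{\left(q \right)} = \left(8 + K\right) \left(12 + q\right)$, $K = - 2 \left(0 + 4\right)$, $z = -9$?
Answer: $0$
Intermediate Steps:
$K = -8$ ($K = \left(-2\right) 4 = -8$)
$a{\left(q \right)} = 0$ ($a{\left(q \right)} = \left(8 - 8\right) \left(12 + q\right) = 0 \left(12 + q\right) = 0$)
$x{\left(F,l \right)} = 4 F$
$x{\left(-7,z \right)} a{\left(3 \right)} = 4 \left(-7\right) 0 = \left(-28\right) 0 = 0$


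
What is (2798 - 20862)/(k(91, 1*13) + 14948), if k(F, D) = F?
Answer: -18064/15039 ≈ -1.2011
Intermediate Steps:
(2798 - 20862)/(k(91, 1*13) + 14948) = (2798 - 20862)/(91 + 14948) = -18064/15039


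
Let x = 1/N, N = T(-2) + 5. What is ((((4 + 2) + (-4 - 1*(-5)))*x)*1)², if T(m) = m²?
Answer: 49/81 ≈ 0.60494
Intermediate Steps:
N = 9 (N = (-2)² + 5 = 4 + 5 = 9)
x = ⅑ (x = 1/9 = ⅑ ≈ 0.11111)
((((4 + 2) + (-4 - 1*(-5)))*x)*1)² = ((((4 + 2) + (-4 - 1*(-5)))*(⅑))*1)² = (((6 + (-4 + 5))*(⅑))*1)² = (((6 + 1)*(⅑))*1)² = ((7*(⅑))*1)² = ((7/9)*1)² = (7/9)² = 49/81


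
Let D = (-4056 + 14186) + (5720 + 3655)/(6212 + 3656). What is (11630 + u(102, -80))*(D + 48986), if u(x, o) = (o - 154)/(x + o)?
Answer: 74561766610219/108548 ≈ 6.8690e+8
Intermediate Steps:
u(x, o) = (-154 + o)/(o + x)
D = 99972215/9868 (D = 10130 + 9375/9868 = 99972215/9868 ≈ 10131.)
(11630 + u(102, -80))*(D + 48986) = (11630 + (-154 - 80)/(-80 + 102))*(99972215/9868 + 48986) = (11630 - 234/22)*(583366063/9868) = (11630 + (1/22)*(-234))*(583366063/9868) = (11630 - 117/11)*(583366063/9868) = (127813/11)*(583366063/9868) = 74561766610219/108548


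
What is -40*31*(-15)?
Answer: 18600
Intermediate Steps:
-40*31*(-15) = -1240*(-15) = 18600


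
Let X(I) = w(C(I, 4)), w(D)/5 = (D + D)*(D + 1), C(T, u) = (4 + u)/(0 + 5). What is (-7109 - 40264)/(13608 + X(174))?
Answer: -236865/68248 ≈ -3.4706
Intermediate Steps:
C(T, u) = ⅘ + u/5 (C(T, u) = (4 + u)/5 = (4 + u)*(⅕) = ⅘ + u/5)
w(D) = 10*D*(1 + D) (w(D) = 5*((D + D)*(D + 1)) = 5*((2*D)*(1 + D)) = 5*(2*D*(1 + D)) = 10*D*(1 + D))
X(I) = 208/5 (X(I) = 10*(⅘ + (⅕)*4)*(1 + (⅘ + (⅕)*4)) = 10*(⅘ + ⅘)*(1 + (⅘ + ⅘)) = 10*(8/5)*(1 + 8/5) = 10*(8/5)*(13/5) = 208/5)
(-7109 - 40264)/(13608 + X(174)) = (-7109 - 40264)/(13608 + 208/5) = -47373/68248/5 = -47373*5/68248 = -236865/68248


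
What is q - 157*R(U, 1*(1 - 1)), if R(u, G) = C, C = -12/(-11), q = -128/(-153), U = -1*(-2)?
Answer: -286844/1683 ≈ -170.44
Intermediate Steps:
U = 2
q = 128/153 (q = -128*(-1/153) = 128/153 ≈ 0.83660)
C = 12/11 (C = -12*(-1/11) = 12/11 ≈ 1.0909)
R(u, G) = 12/11
q - 157*R(U, 1*(1 - 1)) = 128/153 - 157*12/11 = 128/153 - 1884/11 = -286844/1683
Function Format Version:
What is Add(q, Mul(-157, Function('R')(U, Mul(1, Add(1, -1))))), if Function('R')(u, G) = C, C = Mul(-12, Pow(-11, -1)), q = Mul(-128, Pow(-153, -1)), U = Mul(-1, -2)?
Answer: Rational(-286844, 1683) ≈ -170.44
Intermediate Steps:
U = 2
q = Rational(128, 153) (q = Mul(-128, Rational(-1, 153)) = Rational(128, 153) ≈ 0.83660)
C = Rational(12, 11) (C = Mul(-12, Rational(-1, 11)) = Rational(12, 11) ≈ 1.0909)
Function('R')(u, G) = Rational(12, 11)
Add(q, Mul(-157, Function('R')(U, Mul(1, Add(1, -1))))) = Add(Rational(128, 153), Mul(-157, Rational(12, 11))) = Add(Rational(128, 153), Rational(-1884, 11)) = Rational(-286844, 1683)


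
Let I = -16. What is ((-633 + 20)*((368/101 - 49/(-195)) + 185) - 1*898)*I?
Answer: 36771523232/19695 ≈ 1.8670e+6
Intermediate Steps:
((-633 + 20)*((368/101 - 49/(-195)) + 185) - 1*898)*I = ((-633 + 20)*((368/101 - 49/(-195)) + 185) - 1*898)*(-16) = (-613*((368*(1/101) - 49*(-1/195)) + 185) - 898)*(-16) = (-613*((368/101 + 49/195) + 185) - 898)*(-16) = (-613*(76709/19695 + 185) - 898)*(-16) = (-613*3720284/19695 - 898)*(-16) = (-2280534092/19695 - 898)*(-16) = -2298220202/19695*(-16) = 36771523232/19695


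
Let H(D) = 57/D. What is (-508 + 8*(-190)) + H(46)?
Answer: -93231/46 ≈ -2026.8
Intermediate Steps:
(-508 + 8*(-190)) + H(46) = (-508 + 8*(-190)) + 57/46 = (-508 - 1520) + 57*(1/46) = -2028 + 57/46 = -93231/46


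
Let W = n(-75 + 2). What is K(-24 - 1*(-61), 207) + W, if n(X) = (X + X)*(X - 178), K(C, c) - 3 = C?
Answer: 36686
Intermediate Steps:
K(C, c) = 3 + C
n(X) = 2*X*(-178 + X) (n(X) = (2*X)*(-178 + X) = 2*X*(-178 + X))
W = 36646 (W = 2*(-75 + 2)*(-178 + (-75 + 2)) = 2*(-73)*(-178 - 73) = 2*(-73)*(-251) = 36646)
K(-24 - 1*(-61), 207) + W = (3 + (-24 - 1*(-61))) + 36646 = (3 + (-24 + 61)) + 36646 = (3 + 37) + 36646 = 40 + 36646 = 36686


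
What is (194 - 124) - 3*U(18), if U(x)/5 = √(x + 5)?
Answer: 70 - 15*√23 ≈ -1.9375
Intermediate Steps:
U(x) = 5*√(5 + x) (U(x) = 5*√(x + 5) = 5*√(5 + x))
(194 - 124) - 3*U(18) = (194 - 124) - 15*√(5 + 18) = 70 - 15*√23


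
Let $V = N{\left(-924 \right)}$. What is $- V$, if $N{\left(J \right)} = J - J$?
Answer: $0$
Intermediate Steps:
$N{\left(J \right)} = 0$
$V = 0$
$- V = \left(-1\right) 0 = 0$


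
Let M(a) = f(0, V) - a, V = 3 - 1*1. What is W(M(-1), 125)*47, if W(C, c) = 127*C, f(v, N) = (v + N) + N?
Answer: 29845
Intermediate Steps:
V = 2 (V = 3 - 1 = 2)
f(v, N) = v + 2*N (f(v, N) = (N + v) + N = v + 2*N)
M(a) = 4 - a (M(a) = (0 + 2*2) - a = (0 + 4) - a = 4 - a)
W(M(-1), 125)*47 = (127*(4 - 1*(-1)))*47 = (127*(4 + 1))*47 = (127*5)*47 = 635*47 = 29845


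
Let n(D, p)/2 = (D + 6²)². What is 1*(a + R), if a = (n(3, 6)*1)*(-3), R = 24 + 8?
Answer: -9094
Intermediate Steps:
n(D, p) = 2*(36 + D)² (n(D, p) = 2*(D + 6²)² = 2*(D + 36)² = 2*(36 + D)²)
R = 32
a = -9126 (a = ((2*(36 + 3)²)*1)*(-3) = ((2*39²)*1)*(-3) = ((2*1521)*1)*(-3) = (3042*1)*(-3) = 3042*(-3) = -9126)
1*(a + R) = 1*(-9126 + 32) = 1*(-9094) = -9094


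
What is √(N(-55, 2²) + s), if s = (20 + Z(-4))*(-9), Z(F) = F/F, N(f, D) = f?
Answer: 2*I*√61 ≈ 15.62*I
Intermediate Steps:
Z(F) = 1
s = -189 (s = (20 + 1)*(-9) = 21*(-9) = -189)
√(N(-55, 2²) + s) = √(-55 - 189) = √(-244) = 2*I*√61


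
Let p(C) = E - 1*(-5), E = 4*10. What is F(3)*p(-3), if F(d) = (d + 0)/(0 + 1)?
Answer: 135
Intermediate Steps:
F(d) = d (F(d) = d/1 = d*1 = d)
E = 40
p(C) = 45 (p(C) = 40 - 1*(-5) = 40 + 5 = 45)
F(3)*p(-3) = 3*45 = 135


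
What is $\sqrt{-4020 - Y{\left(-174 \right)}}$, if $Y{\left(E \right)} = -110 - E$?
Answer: $2 i \sqrt{1021} \approx 63.906 i$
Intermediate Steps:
$\sqrt{-4020 - Y{\left(-174 \right)}} = \sqrt{-4020 - \left(-110 - -174\right)} = \sqrt{-4020 - \left(-110 + 174\right)} = \sqrt{-4020 - 64} = \sqrt{-4084} = 2 i \sqrt{1021}$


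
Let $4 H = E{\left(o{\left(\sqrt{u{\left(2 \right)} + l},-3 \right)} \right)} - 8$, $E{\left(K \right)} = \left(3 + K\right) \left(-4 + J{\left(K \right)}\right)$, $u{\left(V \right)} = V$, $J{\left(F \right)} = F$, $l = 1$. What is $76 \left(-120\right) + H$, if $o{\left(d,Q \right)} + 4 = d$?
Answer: $- \frac{36477}{4} - \frac{9 \sqrt{3}}{4} \approx -9123.1$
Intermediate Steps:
$o{\left(d,Q \right)} = -4 + d$
$E{\left(K \right)} = \left(-4 + K\right) \left(3 + K\right)$ ($E{\left(K \right)} = \left(3 + K\right) \left(-4 + K\right) = \left(-4 + K\right) \left(3 + K\right)$)
$H = -4 - \frac{\sqrt{3}}{4} + \frac{\left(-4 + \sqrt{3}\right)^{2}}{4}$ ($H = \frac{\left(-12 + \left(-4 + \sqrt{2 + 1}\right)^{2} - \left(-4 + \sqrt{2 + 1}\right)\right) - 8}{4} = \frac{\left(-12 + \left(-4 + \sqrt{3}\right)^{2} - \left(-4 + \sqrt{3}\right)\right) - 8}{4} = \frac{\left(-12 + \left(-4 + \sqrt{3}\right)^{2} + \left(4 - \sqrt{3}\right)\right) - 8}{4} = \frac{\left(-8 + \left(-4 + \sqrt{3}\right)^{2} - \sqrt{3}\right) - 8}{4} = \frac{-16 + \left(-4 + \sqrt{3}\right)^{2} - \sqrt{3}}{4} = -4 - \frac{\sqrt{3}}{4} + \frac{\left(-4 + \sqrt{3}\right)^{2}}{4} \approx -3.1471$)
$76 \left(-120\right) + H = 76 \left(-120\right) + \left(\frac{3}{4} - \frac{9 \sqrt{3}}{4}\right) = -9120 + \left(\frac{3}{4} - \frac{9 \sqrt{3}}{4}\right) = - \frac{36477}{4} - \frac{9 \sqrt{3}}{4}$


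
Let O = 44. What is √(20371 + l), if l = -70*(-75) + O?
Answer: √25665 ≈ 160.20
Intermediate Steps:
l = 5294 (l = -70*(-75) + 44 = 5250 + 44 = 5294)
√(20371 + l) = √(20371 + 5294) = √25665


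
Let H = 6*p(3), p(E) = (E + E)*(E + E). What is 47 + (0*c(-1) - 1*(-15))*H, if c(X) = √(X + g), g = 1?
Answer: 3287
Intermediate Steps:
c(X) = √(1 + X) (c(X) = √(X + 1) = √(1 + X))
p(E) = 4*E² (p(E) = (2*E)*(2*E) = 4*E²)
H = 216 (H = 6*(4*3²) = 6*(4*9) = 6*36 = 216)
47 + (0*c(-1) - 1*(-15))*H = 47 + (0*√(1 - 1) - 1*(-15))*216 = 47 + (0*√0 + 15)*216 = 47 + (0*0 + 15)*216 = 47 + (0 + 15)*216 = 47 + 15*216 = 47 + 3240 = 3287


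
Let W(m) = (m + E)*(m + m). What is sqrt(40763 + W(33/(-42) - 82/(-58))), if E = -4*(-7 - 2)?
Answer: sqrt(6726794078)/406 ≈ 202.01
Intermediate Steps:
E = 36 (E = -4*(-9) = 36)
W(m) = 2*m*(36 + m) (W(m) = (m + 36)*(m + m) = (36 + m)*(2*m) = 2*m*(36 + m))
sqrt(40763 + W(33/(-42) - 82/(-58))) = sqrt(40763 + 2*(33/(-42) - 82/(-58))*(36 + (33/(-42) - 82/(-58)))) = sqrt(40763 + 2*(33*(-1/42) - 82*(-1/58))*(36 + (33*(-1/42) - 82*(-1/58)))) = sqrt(40763 + 2*(-11/14 + 41/29)*(36 + (-11/14 + 41/29))) = sqrt(40763 + 2*(255/406)*(36 + 255/406)) = sqrt(40763 + 2*(255/406)*(14871/406)) = sqrt(40763 + 3792105/82418) = sqrt(3363397039/82418) = sqrt(6726794078)/406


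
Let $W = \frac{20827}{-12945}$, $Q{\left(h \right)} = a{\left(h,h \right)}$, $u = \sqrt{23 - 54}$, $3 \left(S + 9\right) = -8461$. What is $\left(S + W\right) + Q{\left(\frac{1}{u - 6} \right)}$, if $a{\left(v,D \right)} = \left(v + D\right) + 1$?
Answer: $- \frac{2454606674}{867315} - \frac{2 i \sqrt{31}}{67} \approx -2830.1 - 0.1662 i$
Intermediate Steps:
$S = - \frac{8488}{3}$ ($S = -9 + \frac{1}{3} \left(-8461\right) = -9 - \frac{8461}{3} = - \frac{8488}{3} \approx -2829.3$)
$u = i \sqrt{31}$ ($u = \sqrt{-31} = i \sqrt{31} \approx 5.5678 i$)
$a{\left(v,D \right)} = 1 + D + v$ ($a{\left(v,D \right)} = \left(D + v\right) + 1 = 1 + D + v$)
$Q{\left(h \right)} = 1 + 2 h$ ($Q{\left(h \right)} = 1 + h + h = 1 + 2 h$)
$W = - \frac{20827}{12945}$ ($W = 20827 \left(- \frac{1}{12945}\right) = - \frac{20827}{12945} \approx -1.6089$)
$\left(S + W\right) + Q{\left(\frac{1}{u - 6} \right)} = \left(- \frac{8488}{3} - \frac{20827}{12945}\right) + \left(1 + \frac{2}{i \sqrt{31} - 6}\right) = - \frac{36646547}{12945} + \left(1 + \frac{2}{-6 + i \sqrt{31}}\right) = - \frac{36633602}{12945} + \frac{2}{-6 + i \sqrt{31}}$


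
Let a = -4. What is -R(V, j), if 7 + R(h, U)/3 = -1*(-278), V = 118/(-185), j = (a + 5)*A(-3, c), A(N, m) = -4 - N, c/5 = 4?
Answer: -813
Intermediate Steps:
c = 20 (c = 5*4 = 20)
j = -1 (j = (-4 + 5)*(-4 - 1*(-3)) = 1*(-4 + 3) = 1*(-1) = -1)
V = -118/185 (V = 118*(-1/185) = -118/185 ≈ -0.63784)
R(h, U) = 813 (R(h, U) = -21 + 3*(-1*(-278)) = -21 + 3*278 = -21 + 834 = 813)
-R(V, j) = -1*813 = -813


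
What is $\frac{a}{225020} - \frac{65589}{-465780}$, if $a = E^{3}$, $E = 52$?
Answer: $\frac{1337520517}{1746830260} \approx 0.76568$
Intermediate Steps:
$a = 140608$ ($a = 52^{3} = 140608$)
$\frac{a}{225020} - \frac{65589}{-465780} = \frac{140608}{225020} - \frac{65589}{-465780} = 140608 \cdot \frac{1}{225020} - - \frac{21863}{155260} = \frac{35152}{56255} + \frac{21863}{155260} = \frac{1337520517}{1746830260}$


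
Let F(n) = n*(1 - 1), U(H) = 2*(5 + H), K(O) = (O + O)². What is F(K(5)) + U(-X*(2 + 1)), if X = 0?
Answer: 10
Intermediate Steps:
K(O) = 4*O² (K(O) = (2*O)² = 4*O²)
U(H) = 10 + 2*H
F(n) = 0 (F(n) = n*0 = 0)
F(K(5)) + U(-X*(2 + 1)) = 0 + (10 + 2*(-0*(2 + 1))) = 0 + (10 + 2*(-0*3)) = 0 + (10 + 2*(-1*0)) = 0 + (10 + 2*0) = 0 + (10 + 0) = 0 + 10 = 10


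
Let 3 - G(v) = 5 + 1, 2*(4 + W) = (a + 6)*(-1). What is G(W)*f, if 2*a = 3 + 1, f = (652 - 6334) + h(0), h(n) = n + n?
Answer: 17046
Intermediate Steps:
h(n) = 2*n
f = -5682 (f = (652 - 6334) + 2*0 = -5682 + 0 = -5682)
a = 2 (a = (3 + 1)/2 = (1/2)*4 = 2)
W = -8 (W = -4 + ((2 + 6)*(-1))/2 = -4 + (8*(-1))/2 = -4 + (1/2)*(-8) = -4 - 4 = -8)
G(v) = -3 (G(v) = 3 - (5 + 1) = 3 - 1*6 = 3 - 6 = -3)
G(W)*f = -3*(-5682) = 17046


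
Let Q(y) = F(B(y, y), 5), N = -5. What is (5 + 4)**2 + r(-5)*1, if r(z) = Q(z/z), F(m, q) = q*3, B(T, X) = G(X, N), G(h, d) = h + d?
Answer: 96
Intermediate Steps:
G(h, d) = d + h
B(T, X) = -5 + X
F(m, q) = 3*q
Q(y) = 15 (Q(y) = 3*5 = 15)
r(z) = 15
(5 + 4)**2 + r(-5)*1 = (5 + 4)**2 + 15*1 = 9**2 + 15 = 81 + 15 = 96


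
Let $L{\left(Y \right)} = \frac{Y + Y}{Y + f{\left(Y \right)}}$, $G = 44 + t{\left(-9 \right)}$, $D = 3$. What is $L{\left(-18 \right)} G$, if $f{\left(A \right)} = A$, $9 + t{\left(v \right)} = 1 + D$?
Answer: $39$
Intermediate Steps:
$t{\left(v \right)} = -5$ ($t{\left(v \right)} = -9 + \left(1 + 3\right) = -9 + 4 = -5$)
$G = 39$ ($G = 44 - 5 = 39$)
$L{\left(Y \right)} = 1$ ($L{\left(Y \right)} = \frac{Y + Y}{Y + Y} = \frac{2 Y}{2 Y} = 2 Y \frac{1}{2 Y} = 1$)
$L{\left(-18 \right)} G = 1 \cdot 39 = 39$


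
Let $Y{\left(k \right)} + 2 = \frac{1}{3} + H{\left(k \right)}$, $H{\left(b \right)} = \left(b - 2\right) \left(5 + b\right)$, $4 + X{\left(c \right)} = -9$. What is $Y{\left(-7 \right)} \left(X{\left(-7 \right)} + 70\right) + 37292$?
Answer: $38223$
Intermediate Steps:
$X{\left(c \right)} = -13$ ($X{\left(c \right)} = -4 - 9 = -13$)
$H{\left(b \right)} = \left(-2 + b\right) \left(5 + b\right)$
$Y{\left(k \right)} = - \frac{35}{3} + k^{2} + 3 k$ ($Y{\left(k \right)} = -2 + \left(\frac{1}{3} + \left(-10 + k^{2} + 3 k\right)\right) = -2 + \left(- \frac{29}{3} + k^{2} + 3 k\right) = - \frac{35}{3} + k^{2} + 3 k$)
$Y{\left(-7 \right)} \left(X{\left(-7 \right)} + 70\right) + 37292 = \left(- \frac{35}{3} + \left(-7\right)^{2} + 3 \left(-7\right)\right) \left(-13 + 70\right) + 37292 = \left(- \frac{35}{3} + 49 - 21\right) 57 + 37292 = \frac{49}{3} \cdot 57 + 37292 = 931 + 37292 = 38223$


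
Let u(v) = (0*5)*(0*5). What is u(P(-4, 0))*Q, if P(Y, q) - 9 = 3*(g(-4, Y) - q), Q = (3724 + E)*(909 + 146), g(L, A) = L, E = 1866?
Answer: 0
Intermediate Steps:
Q = 5897450 (Q = (3724 + 1866)*(909 + 146) = 5590*1055 = 5897450)
P(Y, q) = -3 - 3*q (P(Y, q) = 9 + 3*(-4 - q) = 9 + (-12 - 3*q) = -3 - 3*q)
u(v) = 0 (u(v) = 0*0 = 0)
u(P(-4, 0))*Q = 0*5897450 = 0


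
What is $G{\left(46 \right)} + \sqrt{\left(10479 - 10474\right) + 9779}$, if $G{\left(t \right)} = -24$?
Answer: $-24 + 2 \sqrt{2446} \approx 74.914$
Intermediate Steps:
$G{\left(46 \right)} + \sqrt{\left(10479 - 10474\right) + 9779} = -24 + \sqrt{\left(10479 - 10474\right) + 9779} = -24 + \sqrt{5 + 9779} = -24 + \sqrt{9784} = -24 + 2 \sqrt{2446}$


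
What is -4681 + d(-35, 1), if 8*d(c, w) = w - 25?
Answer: -4684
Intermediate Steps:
d(c, w) = -25/8 + w/8 (d(c, w) = (w - 25)/8 = (-25 + w)/8 = -25/8 + w/8)
-4681 + d(-35, 1) = -4681 + (-25/8 + (1/8)*1) = -4681 + (-25/8 + 1/8) = -4681 - 3 = -4684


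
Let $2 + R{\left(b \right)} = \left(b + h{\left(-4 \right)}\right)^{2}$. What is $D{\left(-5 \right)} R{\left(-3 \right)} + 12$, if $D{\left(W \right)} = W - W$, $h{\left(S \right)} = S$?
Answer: $12$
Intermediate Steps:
$D{\left(W \right)} = 0$
$R{\left(b \right)} = -2 + \left(-4 + b\right)^{2}$ ($R{\left(b \right)} = -2 + \left(b - 4\right)^{2} = -2 + \left(-4 + b\right)^{2}$)
$D{\left(-5 \right)} R{\left(-3 \right)} + 12 = 0 \left(-2 + \left(-4 - 3\right)^{2}\right) + 12 = 0 \left(-2 + \left(-7\right)^{2}\right) + 12 = 0 \left(-2 + 49\right) + 12 = 0 \cdot 47 + 12 = 0 + 12 = 12$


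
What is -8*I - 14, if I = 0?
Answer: -14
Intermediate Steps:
-8*I - 14 = -8*0 - 14 = 0 - 14 = -14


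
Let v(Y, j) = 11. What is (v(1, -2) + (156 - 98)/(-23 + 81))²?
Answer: 144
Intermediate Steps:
(v(1, -2) + (156 - 98)/(-23 + 81))² = (11 + (156 - 98)/(-23 + 81))² = (11 + 58/58)² = (11 + 58*(1/58))² = (11 + 1)² = 12² = 144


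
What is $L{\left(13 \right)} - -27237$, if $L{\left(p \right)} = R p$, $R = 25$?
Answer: $27562$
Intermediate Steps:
$L{\left(p \right)} = 25 p$
$L{\left(13 \right)} - -27237 = 25 \cdot 13 - -27237 = 325 + 27237 = 27562$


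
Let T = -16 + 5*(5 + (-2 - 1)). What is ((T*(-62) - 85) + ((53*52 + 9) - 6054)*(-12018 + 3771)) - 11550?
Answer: 27113120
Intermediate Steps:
T = -6 (T = -16 + 5*(5 - 3) = -16 + 5*2 = -16 + 10 = -6)
((T*(-62) - 85) + ((53*52 + 9) - 6054)*(-12018 + 3771)) - 11550 = ((-6*(-62) - 85) + ((53*52 + 9) - 6054)*(-12018 + 3771)) - 11550 = ((372 - 85) + ((2756 + 9) - 6054)*(-8247)) - 11550 = (287 + (2765 - 6054)*(-8247)) - 11550 = (287 - 3289*(-8247)) - 11550 = (287 + 27124383) - 11550 = 27124670 - 11550 = 27113120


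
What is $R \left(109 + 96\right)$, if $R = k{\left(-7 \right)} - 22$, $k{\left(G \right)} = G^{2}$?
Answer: $5535$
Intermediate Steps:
$R = 27$ ($R = \left(-7\right)^{2} - 22 = 49 - 22 = 27$)
$R \left(109 + 96\right) = 27 \left(109 + 96\right) = 27 \cdot 205 = 5535$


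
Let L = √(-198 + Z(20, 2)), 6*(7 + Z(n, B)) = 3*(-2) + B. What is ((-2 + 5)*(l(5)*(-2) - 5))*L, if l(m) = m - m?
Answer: -5*I*√1851 ≈ -215.12*I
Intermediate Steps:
Z(n, B) = -8 + B/6 (Z(n, B) = -7 + (3*(-2) + B)/6 = -7 + (-6 + B)/6 = -7 + (-1 + B/6) = -8 + B/6)
l(m) = 0
L = I*√1851/3 (L = √(-198 + (-8 + (⅙)*2)) = √(-198 + (-8 + ⅓)) = √(-198 - 23/3) = √(-617/3) = I*√1851/3 ≈ 14.341*I)
((-2 + 5)*(l(5)*(-2) - 5))*L = ((-2 + 5)*(0*(-2) - 5))*(I*√1851/3) = (3*(0 - 5))*(I*√1851/3) = (3*(-5))*(I*√1851/3) = -5*I*√1851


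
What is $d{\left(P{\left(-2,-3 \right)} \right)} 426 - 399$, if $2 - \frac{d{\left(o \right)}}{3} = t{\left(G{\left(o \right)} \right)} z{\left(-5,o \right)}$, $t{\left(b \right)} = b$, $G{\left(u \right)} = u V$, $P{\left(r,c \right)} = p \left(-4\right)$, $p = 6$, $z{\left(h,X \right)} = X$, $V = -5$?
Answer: $3682797$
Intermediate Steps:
$P{\left(r,c \right)} = -24$ ($P{\left(r,c \right)} = 6 \left(-4\right) = -24$)
$G{\left(u \right)} = - 5 u$ ($G{\left(u \right)} = u \left(-5\right) = - 5 u$)
$d{\left(o \right)} = 6 + 15 o^{2}$ ($d{\left(o \right)} = 6 - 3 - 5 o o = 6 - 3 \left(- 5 o^{2}\right) = 6 + 15 o^{2}$)
$d{\left(P{\left(-2,-3 \right)} \right)} 426 - 399 = \left(6 + 15 \left(-24\right)^{2}\right) 426 - 399 = \left(6 + 15 \cdot 576\right) 426 - 399 = \left(6 + 8640\right) 426 - 399 = 8646 \cdot 426 - 399 = 3683196 - 399 = 3682797$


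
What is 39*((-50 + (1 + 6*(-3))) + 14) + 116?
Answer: -1951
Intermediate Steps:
39*((-50 + (1 + 6*(-3))) + 14) + 116 = 39*((-50 + (1 - 18)) + 14) + 116 = 39*((-50 - 17) + 14) + 116 = 39*(-67 + 14) + 116 = 39*(-53) + 116 = -2067 + 116 = -1951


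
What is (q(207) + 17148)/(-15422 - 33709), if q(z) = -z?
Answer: -5647/16377 ≈ -0.34481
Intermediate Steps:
(q(207) + 17148)/(-15422 - 33709) = (-1*207 + 17148)/(-15422 - 33709) = (-207 + 17148)/(-49131) = 16941*(-1/49131) = -5647/16377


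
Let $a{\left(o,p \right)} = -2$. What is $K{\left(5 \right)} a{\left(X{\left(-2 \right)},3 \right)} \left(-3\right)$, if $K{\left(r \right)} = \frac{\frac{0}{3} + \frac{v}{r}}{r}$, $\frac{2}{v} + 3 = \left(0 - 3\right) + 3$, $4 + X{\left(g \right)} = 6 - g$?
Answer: $- \frac{4}{25} \approx -0.16$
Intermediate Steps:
$X{\left(g \right)} = 2 - g$ ($X{\left(g \right)} = -4 - \left(-6 + g\right) = 2 - g$)
$v = - \frac{2}{3}$ ($v = \frac{2}{-3 + \left(\left(0 - 3\right) + 3\right)} = \frac{2}{-3 + \left(-3 + 3\right)} = \frac{2}{-3 + 0} = \frac{2}{-3} = 2 \left(- \frac{1}{3}\right) = - \frac{2}{3} \approx -0.66667$)
$K{\left(r \right)} = - \frac{2}{3 r^{2}}$ ($K{\left(r \right)} = \frac{\frac{0}{3} - \frac{2}{3 r}}{r} = \frac{0 \cdot \frac{1}{3} - \frac{2}{3 r}}{r} = \frac{0 - \frac{2}{3 r}}{r} = \frac{\left(- \frac{2}{3}\right) \frac{1}{r}}{r} = - \frac{2}{3 r^{2}}$)
$K{\left(5 \right)} a{\left(X{\left(-2 \right)},3 \right)} \left(-3\right) = - \frac{2}{3 \cdot 25} \left(-2\right) \left(-3\right) = \left(- \frac{2}{3}\right) \frac{1}{25} \left(-2\right) \left(-3\right) = \left(- \frac{2}{75}\right) \left(-2\right) \left(-3\right) = \frac{4}{75} \left(-3\right) = - \frac{4}{25}$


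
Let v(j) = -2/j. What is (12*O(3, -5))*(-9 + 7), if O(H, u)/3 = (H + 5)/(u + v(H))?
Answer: 1728/17 ≈ 101.65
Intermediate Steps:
O(H, u) = 3*(5 + H)/(u - 2/H) (O(H, u) = 3*((H + 5)/(u - 2/H)) = 3*((5 + H)/(u - 2/H)) = 3*(5 + H)/(u - 2/H))
(12*O(3, -5))*(-9 + 7) = (12*(3*3*(5 + 3)/(-2 + 3*(-5))))*(-9 + 7) = (12*(3*3*8/(-2 - 15)))*(-2) = (12*(3*3*8/(-17)))*(-2) = (12*(3*3*(-1/17)*8))*(-2) = (12*(-72/17))*(-2) = -864/17*(-2) = 1728/17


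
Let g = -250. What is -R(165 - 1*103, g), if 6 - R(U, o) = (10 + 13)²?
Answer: 523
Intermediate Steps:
R(U, o) = -523 (R(U, o) = 6 - (10 + 13)² = 6 - 1*23² = 6 - 1*529 = 6 - 529 = -523)
-R(165 - 1*103, g) = -1*(-523) = 523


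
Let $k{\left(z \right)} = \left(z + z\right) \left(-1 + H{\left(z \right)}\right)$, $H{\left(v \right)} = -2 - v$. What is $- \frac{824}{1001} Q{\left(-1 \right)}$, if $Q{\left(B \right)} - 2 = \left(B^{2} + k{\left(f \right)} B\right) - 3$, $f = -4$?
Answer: $- \frac{6592}{1001} \approx -6.5854$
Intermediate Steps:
$k{\left(z \right)} = 2 z \left(-3 - z\right)$ ($k{\left(z \right)} = \left(z + z\right) \left(-1 - \left(2 + z\right)\right) = 2 z \left(-3 - z\right)$)
$Q{\left(B \right)} = -1 + B^{2} - 8 B$ ($Q{\left(B \right)} = 2 - \left(3 - B^{2} - \left(-2\right) \left(-4\right) \left(3 - 4\right) B\right) = 2 - \left(3 - B^{2} - \left(-2\right) \left(-4\right) \left(-1\right) B\right) = 2 - \left(3 - B^{2} + 8 B\right) = -1 + B^{2} - 8 B$)
$- \frac{824}{1001} Q{\left(-1 \right)} = - \frac{824}{1001} \left(-1 + \left(-1\right)^{2} - -8\right) = \left(-824\right) \frac{1}{1001} \left(-1 + 1 + 8\right) = \left(- \frac{824}{1001}\right) 8 = - \frac{6592}{1001}$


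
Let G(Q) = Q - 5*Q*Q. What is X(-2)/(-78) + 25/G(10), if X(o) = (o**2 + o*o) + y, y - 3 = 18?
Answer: -808/1911 ≈ -0.42282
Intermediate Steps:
y = 21 (y = 3 + 18 = 21)
X(o) = 21 + 2*o**2 (X(o) = (o**2 + o*o) + 21 = (o**2 + o**2) + 21 = 2*o**2 + 21 = 21 + 2*o**2)
G(Q) = Q - 5*Q**2
X(-2)/(-78) + 25/G(10) = (21 + 2*(-2)**2)/(-78) + 25/((10*(1 - 5*10))) = (21 + 2*4)*(-1/78) + 25/((10*(1 - 50))) = (21 + 8)*(-1/78) + 25/((10*(-49))) = 29*(-1/78) + 25/(-490) = -29/78 + 25*(-1/490) = -29/78 - 5/98 = -808/1911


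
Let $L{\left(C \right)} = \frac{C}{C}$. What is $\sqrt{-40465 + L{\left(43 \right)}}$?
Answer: $12 i \sqrt{281} \approx 201.16 i$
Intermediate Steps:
$L{\left(C \right)} = 1$
$\sqrt{-40465 + L{\left(43 \right)}} = \sqrt{-40465 + 1} = \sqrt{-40464} = 12 i \sqrt{281}$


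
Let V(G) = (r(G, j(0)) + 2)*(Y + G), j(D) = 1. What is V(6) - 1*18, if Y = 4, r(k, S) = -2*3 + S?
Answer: -48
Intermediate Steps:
r(k, S) = -6 + S
V(G) = -12 - 3*G (V(G) = ((-6 + 1) + 2)*(4 + G) = (-5 + 2)*(4 + G) = -3*(4 + G) = -12 - 3*G)
V(6) - 1*18 = (-12 - 3*6) - 1*18 = (-12 - 18) - 18 = -30 - 18 = -48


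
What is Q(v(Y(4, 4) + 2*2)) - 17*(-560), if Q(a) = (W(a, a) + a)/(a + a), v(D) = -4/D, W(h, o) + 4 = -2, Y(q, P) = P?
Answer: 19053/2 ≈ 9526.5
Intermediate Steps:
W(h, o) = -6 (W(h, o) = -4 - 2 = -6)
Q(a) = (-6 + a)/(2*a) (Q(a) = (-6 + a)/(a + a) = (-6 + a)/((2*a)) = (-6 + a)*(1/(2*a)) = (-6 + a)/(2*a))
Q(v(Y(4, 4) + 2*2)) - 17*(-560) = (-6 - 4/(4 + 2*2))/(2*((-4/(4 + 2*2)))) - 17*(-560) = (-6 - 4/(4 + 4))/(2*((-4/(4 + 4)))) - 1*(-9520) = (-6 - 4/8)/(2*((-4/8))) + 9520 = (-6 - 4*⅛)/(2*((-4*⅛))) + 9520 = (-6 - ½)/(2*(-½)) + 9520 = (½)*(-2)*(-13/2) + 9520 = 13/2 + 9520 = 19053/2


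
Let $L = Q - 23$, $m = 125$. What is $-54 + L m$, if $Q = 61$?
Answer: $4696$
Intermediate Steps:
$L = 38$ ($L = 61 - 23 = 38$)
$-54 + L m = -54 + 38 \cdot 125 = -54 + 4750 = 4696$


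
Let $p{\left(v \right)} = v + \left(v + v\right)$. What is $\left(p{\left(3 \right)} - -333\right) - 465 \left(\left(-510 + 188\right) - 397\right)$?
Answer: $334677$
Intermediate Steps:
$p{\left(v \right)} = 3 v$ ($p{\left(v \right)} = v + 2 v = 3 v$)
$\left(p{\left(3 \right)} - -333\right) - 465 \left(\left(-510 + 188\right) - 397\right) = \left(3 \cdot 3 - -333\right) - 465 \left(\left(-510 + 188\right) - 397\right) = \left(9 + 333\right) - 465 \left(-322 - 397\right) = 342 - -334335 = 342 + 334335 = 334677$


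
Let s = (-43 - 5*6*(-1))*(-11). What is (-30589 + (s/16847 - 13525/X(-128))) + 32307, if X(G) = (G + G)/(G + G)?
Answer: -198912386/16847 ≈ -11807.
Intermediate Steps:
s = 143 (s = (-43 - 30*(-1))*(-11) = (-43 + 30)*(-11) = -13*(-11) = 143)
X(G) = 1 (X(G) = (2*G)/((2*G)) = (2*G)*(1/(2*G)) = 1)
(-30589 + (s/16847 - 13525/X(-128))) + 32307 = (-30589 + (143/16847 - 13525/1)) + 32307 = (-30589 + (143*(1/16847) - 13525*1)) + 32307 = (-30589 + (143/16847 - 13525)) + 32307 = (-30589 - 227855532/16847) + 32307 = -743188415/16847 + 32307 = -198912386/16847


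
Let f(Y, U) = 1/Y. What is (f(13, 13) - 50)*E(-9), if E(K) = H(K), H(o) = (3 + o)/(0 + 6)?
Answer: 649/13 ≈ 49.923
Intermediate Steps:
H(o) = 1/2 + o/6 (H(o) = (3 + o)/6 = (3 + o)*(1/6) = 1/2 + o/6)
E(K) = 1/2 + K/6
(f(13, 13) - 50)*E(-9) = (1/13 - 50)*(1/2 + (1/6)*(-9)) = (1/13 - 50)*(1/2 - 3/2) = -649/13*(-1) = 649/13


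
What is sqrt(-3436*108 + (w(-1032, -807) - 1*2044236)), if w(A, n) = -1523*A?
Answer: 6*I*sqrt(23433) ≈ 918.47*I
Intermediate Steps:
sqrt(-3436*108 + (w(-1032, -807) - 1*2044236)) = sqrt(-3436*108 + (-1523*(-1032) - 1*2044236)) = sqrt(-371088 + (1571736 - 2044236)) = sqrt(-371088 - 472500) = sqrt(-843588) = 6*I*sqrt(23433)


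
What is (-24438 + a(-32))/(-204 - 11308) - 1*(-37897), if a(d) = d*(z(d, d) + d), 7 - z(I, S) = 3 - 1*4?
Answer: 218146967/5756 ≈ 37899.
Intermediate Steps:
z(I, S) = 8 (z(I, S) = 7 - (3 - 1*4) = 7 - (3 - 4) = 7 - 1*(-1) = 7 + 1 = 8)
a(d) = d*(8 + d)
(-24438 + a(-32))/(-204 - 11308) - 1*(-37897) = (-24438 - 32*(8 - 32))/(-204 - 11308) - 1*(-37897) = (-24438 - 32*(-24))/(-11512) + 37897 = (-24438 + 768)*(-1/11512) + 37897 = -23670*(-1/11512) + 37897 = 11835/5756 + 37897 = 218146967/5756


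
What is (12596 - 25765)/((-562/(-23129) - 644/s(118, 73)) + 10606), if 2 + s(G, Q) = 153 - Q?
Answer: -11878846239/9559515166 ≈ -1.2426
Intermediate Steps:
s(G, Q) = 151 - Q (s(G, Q) = -2 + (153 - Q) = 151 - Q)
(12596 - 25765)/((-562/(-23129) - 644/s(118, 73)) + 10606) = (12596 - 25765)/((-562/(-23129) - 644/(151 - 1*73)) + 10606) = -13169/((-562*(-1/23129) - 644/(151 - 73)) + 10606) = -13169/((562/23129 - 644/78) + 10606) = -13169/((562/23129 - 644*1/78) + 10606) = -13169/((562/23129 - 322/39) + 10606) = -13169/(-7425620/902031 + 10606) = -13169/9559515166/902031 = -13169*902031/9559515166 = -11878846239/9559515166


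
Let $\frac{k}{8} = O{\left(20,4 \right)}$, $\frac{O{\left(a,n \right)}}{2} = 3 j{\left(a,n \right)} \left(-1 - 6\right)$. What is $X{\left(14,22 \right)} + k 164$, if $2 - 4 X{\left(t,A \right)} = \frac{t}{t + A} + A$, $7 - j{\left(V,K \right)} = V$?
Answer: $\frac{51576977}{72} \approx 7.1635 \cdot 10^{5}$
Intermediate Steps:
$j{\left(V,K \right)} = 7 - V$
$X{\left(t,A \right)} = \frac{1}{2} - \frac{A}{4} - \frac{t}{4 \left(A + t\right)}$ ($X{\left(t,A \right)} = \frac{1}{2} - \frac{\frac{t}{t + A} + A}{4} = \frac{1}{2} - \frac{\frac{t}{A + t} + A}{4} = \frac{1}{2} - \frac{A + \frac{t}{A + t}}{4} = \frac{1}{2} - \left(\frac{A}{4} + \frac{t}{4 \left(A + t\right)}\right) = \frac{1}{2} - \frac{A}{4} - \frac{t}{4 \left(A + t\right)}$)
$O{\left(a,n \right)} = -294 + 42 a$ ($O{\left(a,n \right)} = 2 \cdot 3 \left(7 - a\right) \left(-1 - 6\right) = 2 \left(21 - 3 a\right) \left(-1 - 6\right) = 2 \left(21 - 3 a\right) \left(-7\right) = 2 \left(-147 + 21 a\right) = -294 + 42 a$)
$k = 4368$ ($k = 8 \left(-294 + 42 \cdot 20\right) = 8 \left(-294 + 840\right) = 8 \cdot 546 = 4368$)
$X{\left(14,22 \right)} + k 164 = \frac{14 - 22^{2} + 2 \cdot 22 - 22 \cdot 14}{4 \left(22 + 14\right)} + 4368 \cdot 164 = \frac{14 - 484 + 44 - 308}{4 \cdot 36} + 716352 = \frac{1}{4} \cdot \frac{1}{36} \left(14 - 484 + 44 - 308\right) + 716352 = \frac{1}{4} \cdot \frac{1}{36} \left(-734\right) + 716352 = - \frac{367}{72} + 716352 = \frac{51576977}{72}$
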